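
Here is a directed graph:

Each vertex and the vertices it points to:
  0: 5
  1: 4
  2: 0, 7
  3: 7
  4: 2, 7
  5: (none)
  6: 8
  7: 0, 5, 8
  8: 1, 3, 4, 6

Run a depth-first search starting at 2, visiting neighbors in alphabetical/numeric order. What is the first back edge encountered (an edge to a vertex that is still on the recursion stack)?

DFS from 2 (visiting neighbors in alphabetical/numeric order); mark gray on enter, black on exit:
2 gray
  0 gray
    5 gray
    5 black
  0 black
  7 gray
    7→0: 0 black — skip
    7→5: 5 black — skip
    8 gray
      1 gray
        4 gray
          4→2: 2 is gray → back edge
First back edge: 4 → 2.

4→2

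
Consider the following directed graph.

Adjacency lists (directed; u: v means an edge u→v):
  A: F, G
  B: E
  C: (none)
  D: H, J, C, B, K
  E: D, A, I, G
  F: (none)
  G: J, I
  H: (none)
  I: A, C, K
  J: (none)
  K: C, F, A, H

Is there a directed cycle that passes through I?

Yes

I is on a cycle iff I can reach itself via ≥1 edge.
I → A → G → I — yes.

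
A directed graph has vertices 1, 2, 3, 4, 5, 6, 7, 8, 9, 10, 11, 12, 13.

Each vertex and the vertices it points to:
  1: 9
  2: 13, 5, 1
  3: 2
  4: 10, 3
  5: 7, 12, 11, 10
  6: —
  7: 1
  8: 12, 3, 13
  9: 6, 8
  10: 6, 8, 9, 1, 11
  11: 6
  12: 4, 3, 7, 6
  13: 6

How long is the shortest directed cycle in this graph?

4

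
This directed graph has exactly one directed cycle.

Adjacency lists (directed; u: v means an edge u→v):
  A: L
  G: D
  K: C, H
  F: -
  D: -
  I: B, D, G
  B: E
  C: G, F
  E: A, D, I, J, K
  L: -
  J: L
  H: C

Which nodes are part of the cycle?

DFS with gray/black marking from B:
B gray
  E gray
    A gray
      L gray
      L black
    A black
    D gray
    D black
    I gray
      I→B: B is gray → back edge
Back edge closes the cycle B → E → I → B; its vertices are {B, E, I}.

B, E, I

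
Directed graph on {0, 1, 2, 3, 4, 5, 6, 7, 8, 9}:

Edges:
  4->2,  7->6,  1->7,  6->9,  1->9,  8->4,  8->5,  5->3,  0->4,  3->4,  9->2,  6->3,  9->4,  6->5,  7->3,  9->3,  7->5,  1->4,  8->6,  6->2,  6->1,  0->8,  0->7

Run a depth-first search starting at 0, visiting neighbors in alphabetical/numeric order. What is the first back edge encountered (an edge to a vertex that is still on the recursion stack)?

1→7

DFS from 0 (visiting neighbors in alphabetical/numeric order); mark gray on enter, black on exit:
0 gray
  4 gray
    2 gray
    2 black
  4 black
  7 gray
    3 gray
      3→4: 4 black — skip
    3 black
    5 gray
      5→3: 3 black — skip
    5 black
    6 gray
      1 gray
        1→4: 4 black — skip
        1→7: 7 is gray → back edge
First back edge: 1 → 7.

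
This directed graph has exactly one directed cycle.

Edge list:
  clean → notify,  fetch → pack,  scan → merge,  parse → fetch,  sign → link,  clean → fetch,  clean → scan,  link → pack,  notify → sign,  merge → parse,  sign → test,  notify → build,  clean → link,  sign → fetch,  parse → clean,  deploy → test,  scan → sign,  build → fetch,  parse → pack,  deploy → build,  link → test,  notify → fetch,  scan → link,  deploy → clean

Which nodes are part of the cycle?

DFS with gray/black marking from clean:
clean gray
  fetch gray
    pack gray
    pack black
  fetch black
  notify gray
    sign gray
      test gray
      test black
      sign→fetch: fetch black — skip
      link gray
        link→pack: pack black — skip
        link→test: test black — skip
      link black
    sign black
    notify→fetch: fetch black — skip
    build gray
      build→fetch: fetch black — skip
    build black
  notify black
  clean→link: link black — skip
  scan gray
    scan→sign: sign black — skip
    scan→link: link black — skip
    merge gray
      parse gray
        parse→clean: clean is gray → back edge
Back edge closes the cycle clean → scan → merge → parse → clean; its vertices are {scan, clean, merge, parse}.

scan, clean, merge, parse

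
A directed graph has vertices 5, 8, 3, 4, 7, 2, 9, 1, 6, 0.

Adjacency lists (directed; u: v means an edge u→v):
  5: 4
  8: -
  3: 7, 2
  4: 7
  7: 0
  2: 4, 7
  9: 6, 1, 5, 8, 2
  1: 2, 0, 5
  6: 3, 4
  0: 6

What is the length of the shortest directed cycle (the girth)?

For each vertex v, BFS finds the shortest path from v back to v.
The shortest such closed walk is 0 → 6 → 4 → 7 → 0, length 4.

4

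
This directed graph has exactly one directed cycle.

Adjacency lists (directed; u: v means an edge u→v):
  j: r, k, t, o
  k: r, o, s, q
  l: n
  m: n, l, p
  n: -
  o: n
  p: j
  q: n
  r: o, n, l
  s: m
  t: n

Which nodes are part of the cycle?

DFS with gray/black marking from j:
j gray
  r gray
    o gray
      n gray
      n black
    o black
    r→n: n black — skip
    l gray
      l→n: n black — skip
    l black
  r black
  k gray
    k→r: r black — skip
    k→o: o black — skip
    s gray
      m gray
        m→n: n black — skip
        m→l: l black — skip
        p gray
          p→j: j is gray → back edge
Back edge closes the cycle j → k → s → m → p → j; its vertices are {j, k, m, p, s}.

j, k, m, p, s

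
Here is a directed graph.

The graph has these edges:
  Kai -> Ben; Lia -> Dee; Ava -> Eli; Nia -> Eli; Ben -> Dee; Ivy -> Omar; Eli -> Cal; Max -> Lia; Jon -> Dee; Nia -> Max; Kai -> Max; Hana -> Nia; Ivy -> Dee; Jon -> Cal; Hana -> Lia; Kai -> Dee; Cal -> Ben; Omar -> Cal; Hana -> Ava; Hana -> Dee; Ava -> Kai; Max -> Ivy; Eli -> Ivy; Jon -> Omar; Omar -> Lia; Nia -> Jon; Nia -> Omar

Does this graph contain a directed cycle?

DFS with white/gray/black marking, starting from Ava:
Ava gray
  Eli gray
    Ivy gray
      Omar gray
        Cal gray
          Ben gray
            Dee gray
            Dee black
          Ben black
        Cal black
        Lia gray
          Lia→Dee: Dee black — skip
        Lia black
      Omar black
      Ivy→Dee: Dee black — skip
    Ivy black
    Eli→Cal: Cal black — skip
  Eli black
  Kai gray
    Kai→Dee: Dee black — skip
    Kai→Ben: Ben black — skip
    Max gray
      Max→Ivy: Ivy black — skip
      Max→Lia: Lia black — skip
    Max black
  Kai black
Ava black
Nia gray
  Nia→Eli: Eli black — skip
  Jon gray
    Jon→Dee: Dee black — skip
    Jon→Cal: Cal black — skip
    Jon→Omar: Omar black — skip
  Jon black
  Nia→Max: Max black — skip
  Nia→Omar: Omar black — skip
Nia black
Hana gray
  Hana→Lia: Lia black — skip
  Hana→Ava: Ava black — skip
  Hana→Dee: Dee black — skip
  Hana→Nia: Nia black — skip
Hana black
Every edge goes to a white or black vertex — no back edge, so the graph is acyclic.

No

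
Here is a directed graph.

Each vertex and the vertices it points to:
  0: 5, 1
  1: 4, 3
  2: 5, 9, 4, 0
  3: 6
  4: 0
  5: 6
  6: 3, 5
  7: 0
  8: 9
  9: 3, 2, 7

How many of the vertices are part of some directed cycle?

8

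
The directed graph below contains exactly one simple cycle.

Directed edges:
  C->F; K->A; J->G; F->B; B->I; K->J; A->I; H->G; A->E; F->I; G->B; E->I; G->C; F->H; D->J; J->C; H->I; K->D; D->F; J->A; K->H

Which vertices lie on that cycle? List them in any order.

C, F, G, H

DFS with gray/black marking from H:
H gray
  G gray
    C gray
      F gray
        I gray
        I black
        F→H: H is gray → back edge
Back edge closes the cycle H → G → C → F → H; its vertices are {C, F, G, H}.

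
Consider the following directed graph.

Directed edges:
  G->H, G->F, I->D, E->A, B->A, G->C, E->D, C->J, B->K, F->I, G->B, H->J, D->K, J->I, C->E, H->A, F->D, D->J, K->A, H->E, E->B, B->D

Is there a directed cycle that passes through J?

J is on a cycle iff J can reach itself via ≥1 edge.
J → I → D → J — yes.

Yes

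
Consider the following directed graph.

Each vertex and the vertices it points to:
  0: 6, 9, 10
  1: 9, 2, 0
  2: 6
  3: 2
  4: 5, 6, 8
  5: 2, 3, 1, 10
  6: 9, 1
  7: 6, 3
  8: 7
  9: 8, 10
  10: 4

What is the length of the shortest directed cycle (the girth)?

3

For each vertex v, BFS finds the shortest path from v back to v.
The shortest such closed walk is 4 → 5 → 10 → 4, length 3.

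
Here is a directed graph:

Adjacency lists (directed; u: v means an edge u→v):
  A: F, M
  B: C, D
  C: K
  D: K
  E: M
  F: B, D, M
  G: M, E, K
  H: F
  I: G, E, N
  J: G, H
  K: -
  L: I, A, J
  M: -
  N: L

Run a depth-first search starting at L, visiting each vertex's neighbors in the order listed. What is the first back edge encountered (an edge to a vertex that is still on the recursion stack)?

N→L

DFS from L (visiting each vertex's neighbors in the order listed); mark gray on enter, black on exit:
L gray
  I gray
    G gray
      M gray
      M black
      E gray
        E→M: M black — skip
      E black
      K gray
      K black
    G black
    I→E: E black — skip
    N gray
      N→L: L is gray → back edge
First back edge: N → L.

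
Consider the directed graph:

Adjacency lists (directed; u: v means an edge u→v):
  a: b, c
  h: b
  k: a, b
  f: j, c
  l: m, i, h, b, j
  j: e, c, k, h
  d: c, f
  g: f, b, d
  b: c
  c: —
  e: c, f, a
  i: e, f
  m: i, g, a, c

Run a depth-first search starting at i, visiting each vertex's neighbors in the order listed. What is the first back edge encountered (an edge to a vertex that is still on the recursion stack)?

DFS from i (visiting each vertex's neighbors in the order listed); mark gray on enter, black on exit:
i gray
  e gray
    c gray
    c black
    f gray
      j gray
        j→e: e is gray → back edge
First back edge: j → e.

j->e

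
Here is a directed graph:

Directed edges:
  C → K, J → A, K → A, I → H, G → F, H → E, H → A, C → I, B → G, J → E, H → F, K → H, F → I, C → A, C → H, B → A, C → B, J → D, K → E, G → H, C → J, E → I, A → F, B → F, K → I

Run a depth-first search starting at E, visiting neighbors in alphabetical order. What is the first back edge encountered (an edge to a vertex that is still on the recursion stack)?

DFS from E (visiting neighbors in alphabetical order); mark gray on enter, black on exit:
E gray
  I gray
    H gray
      A gray
        F gray
          F→I: I is gray → back edge
First back edge: F → I.

F->I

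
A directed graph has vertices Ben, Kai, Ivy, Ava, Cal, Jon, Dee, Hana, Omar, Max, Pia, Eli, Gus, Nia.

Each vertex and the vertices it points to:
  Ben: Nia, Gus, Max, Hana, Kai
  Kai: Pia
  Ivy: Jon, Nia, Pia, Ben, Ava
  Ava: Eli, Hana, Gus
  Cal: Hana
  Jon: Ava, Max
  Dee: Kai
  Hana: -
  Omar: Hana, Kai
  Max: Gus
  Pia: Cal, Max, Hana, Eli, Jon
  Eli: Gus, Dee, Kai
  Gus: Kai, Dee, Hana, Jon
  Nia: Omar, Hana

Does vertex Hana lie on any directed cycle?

No

Hana lies on a cycle iff there is a path from Hana back to itself.
Exploring from Hana, it never reaches itself; equivalently, its strongly connected component is a singleton.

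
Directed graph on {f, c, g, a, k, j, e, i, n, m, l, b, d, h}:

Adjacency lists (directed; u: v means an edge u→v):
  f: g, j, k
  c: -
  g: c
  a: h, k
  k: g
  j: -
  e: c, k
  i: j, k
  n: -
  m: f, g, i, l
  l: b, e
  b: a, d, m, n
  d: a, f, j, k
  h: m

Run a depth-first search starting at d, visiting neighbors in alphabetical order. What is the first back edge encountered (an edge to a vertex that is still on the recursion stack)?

DFS from d (visiting neighbors in alphabetical order); mark gray on enter, black on exit:
d gray
  a gray
    h gray
      m gray
        f gray
          g gray
            c gray
            c black
          g black
          j gray
          j black
          k gray
            k→g: g black — skip
          k black
        f black
        m→g: g black — skip
        i gray
          i→j: j black — skip
          i→k: k black — skip
        i black
        l gray
          b gray
            b→a: a is gray → back edge
First back edge: b → a.

b->a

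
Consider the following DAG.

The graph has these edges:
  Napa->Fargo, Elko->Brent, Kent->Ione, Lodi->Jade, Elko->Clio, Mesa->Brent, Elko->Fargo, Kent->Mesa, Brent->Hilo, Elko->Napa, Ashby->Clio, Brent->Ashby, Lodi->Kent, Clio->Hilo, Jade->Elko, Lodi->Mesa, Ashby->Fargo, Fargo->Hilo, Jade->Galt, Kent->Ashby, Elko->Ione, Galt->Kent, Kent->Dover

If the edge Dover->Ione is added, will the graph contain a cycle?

No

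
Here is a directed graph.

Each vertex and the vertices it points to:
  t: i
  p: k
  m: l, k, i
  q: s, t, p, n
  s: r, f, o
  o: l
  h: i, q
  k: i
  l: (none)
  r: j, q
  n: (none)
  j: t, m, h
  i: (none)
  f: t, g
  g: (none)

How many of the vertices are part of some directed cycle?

5

A vertex is on a directed cycle iff it belongs to a strongly connected component of size ≥ 2 (or has a self-loop).
The vertices on cycles are {h, j, q, r, s} — 5 in total.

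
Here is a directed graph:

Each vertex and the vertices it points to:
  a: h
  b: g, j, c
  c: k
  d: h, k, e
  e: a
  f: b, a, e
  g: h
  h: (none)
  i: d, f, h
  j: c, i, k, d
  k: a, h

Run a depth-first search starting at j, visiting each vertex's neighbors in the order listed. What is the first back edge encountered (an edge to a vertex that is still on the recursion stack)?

DFS from j (visiting each vertex's neighbors in the order listed); mark gray on enter, black on exit:
j gray
  c gray
    k gray
      a gray
        h gray
        h black
      a black
      k→h: h black — skip
    k black
  c black
  i gray
    d gray
      d→h: h black — skip
      d→k: k black — skip
      e gray
        e→a: a black — skip
      e black
    d black
    f gray
      b gray
        g gray
          g→h: h black — skip
        g black
        b→j: j is gray → back edge
First back edge: b → j.

b→j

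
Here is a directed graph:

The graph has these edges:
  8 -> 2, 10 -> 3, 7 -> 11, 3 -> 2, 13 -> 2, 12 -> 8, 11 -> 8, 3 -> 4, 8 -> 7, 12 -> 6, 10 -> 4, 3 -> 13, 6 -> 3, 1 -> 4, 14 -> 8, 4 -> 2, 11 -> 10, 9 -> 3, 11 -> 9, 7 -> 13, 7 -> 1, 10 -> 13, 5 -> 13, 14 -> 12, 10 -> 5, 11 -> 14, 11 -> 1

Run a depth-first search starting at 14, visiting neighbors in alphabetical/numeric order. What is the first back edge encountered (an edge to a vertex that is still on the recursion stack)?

DFS from 14 (visiting neighbors in alphabetical/numeric order); mark gray on enter, black on exit:
14 gray
  8 gray
    2 gray
    2 black
    7 gray
      1 gray
        4 gray
          4→2: 2 black — skip
        4 black
      1 black
      11 gray
        11→1: 1 black — skip
        11→8: 8 is gray → back edge
First back edge: 11 → 8.

11->8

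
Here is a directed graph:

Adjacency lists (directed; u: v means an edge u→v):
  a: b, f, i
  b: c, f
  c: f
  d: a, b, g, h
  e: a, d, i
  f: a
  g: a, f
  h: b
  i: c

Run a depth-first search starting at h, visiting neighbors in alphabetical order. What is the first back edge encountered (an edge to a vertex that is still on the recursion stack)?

a->b

DFS from h (visiting neighbors in alphabetical order); mark gray on enter, black on exit:
h gray
  b gray
    c gray
      f gray
        a gray
          a→b: b is gray → back edge
First back edge: a → b.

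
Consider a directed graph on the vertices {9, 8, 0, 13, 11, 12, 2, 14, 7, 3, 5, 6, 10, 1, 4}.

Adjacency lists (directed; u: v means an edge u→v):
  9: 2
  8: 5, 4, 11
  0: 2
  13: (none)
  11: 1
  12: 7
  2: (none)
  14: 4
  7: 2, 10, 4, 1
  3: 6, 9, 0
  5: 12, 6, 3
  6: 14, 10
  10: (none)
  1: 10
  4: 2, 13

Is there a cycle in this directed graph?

DFS with white/gray/black marking, starting from 6:
6 gray
  14 gray
    4 gray
      2 gray
      2 black
      13 gray
      13 black
    4 black
  14 black
  10 gray
  10 black
6 black
9 gray
  9→2: 2 black — skip
9 black
8 gray
  5 gray
    12 gray
      7 gray
        7→2: 2 black — skip
        7→10: 10 black — skip
        7→4: 4 black — skip
        1 gray
          1→10: 10 black — skip
        1 black
      7 black
    12 black
    5→6: 6 black — skip
    3 gray
      3→6: 6 black — skip
      3→9: 9 black — skip
      0 gray
        0→2: 2 black — skip
      0 black
    3 black
  5 black
  8→4: 4 black — skip
  11 gray
    11→1: 1 black — skip
  11 black
8 black
Every edge goes to a white or black vertex — no back edge, so the graph is acyclic.

No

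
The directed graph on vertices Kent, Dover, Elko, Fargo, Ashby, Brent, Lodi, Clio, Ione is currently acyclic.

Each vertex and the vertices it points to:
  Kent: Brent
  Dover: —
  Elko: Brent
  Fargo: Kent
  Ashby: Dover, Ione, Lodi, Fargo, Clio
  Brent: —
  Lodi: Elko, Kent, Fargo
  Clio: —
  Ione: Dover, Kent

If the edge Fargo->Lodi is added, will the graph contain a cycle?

Yes

Adding Fargo→Lodi creates a cycle iff Lodi can already reach Fargo.
Path from Lodi: Lodi → Fargo.
So Lodi → … → Fargo → Lodi is a cycle.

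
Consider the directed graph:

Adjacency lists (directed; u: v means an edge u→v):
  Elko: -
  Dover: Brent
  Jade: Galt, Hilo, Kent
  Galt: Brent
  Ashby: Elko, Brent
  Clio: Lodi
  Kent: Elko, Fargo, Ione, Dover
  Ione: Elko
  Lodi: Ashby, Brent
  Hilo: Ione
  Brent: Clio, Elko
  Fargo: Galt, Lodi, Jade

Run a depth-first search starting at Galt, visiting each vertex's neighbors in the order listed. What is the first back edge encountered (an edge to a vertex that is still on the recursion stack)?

DFS from Galt (visiting each vertex's neighbors in the order listed); mark gray on enter, black on exit:
Galt gray
  Brent gray
    Clio gray
      Lodi gray
        Ashby gray
          Elko gray
          Elko black
          Ashby→Brent: Brent is gray → back edge
First back edge: Ashby → Brent.

Ashby->Brent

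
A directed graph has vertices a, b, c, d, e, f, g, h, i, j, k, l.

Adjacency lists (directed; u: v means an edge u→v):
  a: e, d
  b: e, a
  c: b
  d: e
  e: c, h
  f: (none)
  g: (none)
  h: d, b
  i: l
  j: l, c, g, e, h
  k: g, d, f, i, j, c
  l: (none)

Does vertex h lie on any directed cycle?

Yes

h is on a cycle iff h can reach itself via ≥1 edge.
h → d → e → h — yes.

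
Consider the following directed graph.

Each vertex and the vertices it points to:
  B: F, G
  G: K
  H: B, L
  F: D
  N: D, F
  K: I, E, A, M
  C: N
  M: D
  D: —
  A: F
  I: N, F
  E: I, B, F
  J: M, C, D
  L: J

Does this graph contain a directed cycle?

Yes

DFS with white/gray/black marking, starting from I:
I gray
  N gray
    D gray
    D black
    F gray
      F→D: D black — skip
    F black
  N black
  I→F: F black — skip
I black
B gray
  B→F: F black — skip
  G gray
    K gray
      K→I: I black — skip
      E gray
        E→I: I black — skip
        E→B: B is gray → back edge
Back edge found, so a cycle exists: B → G → K → E → B.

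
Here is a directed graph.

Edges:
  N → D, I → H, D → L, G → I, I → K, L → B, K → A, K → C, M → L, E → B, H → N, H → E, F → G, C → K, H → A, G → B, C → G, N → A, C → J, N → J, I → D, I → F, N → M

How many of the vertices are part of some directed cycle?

A vertex is on a directed cycle iff it belongs to a strongly connected component of size ≥ 2 (or has a self-loop).
The vertices on cycles are {C, F, G, I, K} — 5 in total.

5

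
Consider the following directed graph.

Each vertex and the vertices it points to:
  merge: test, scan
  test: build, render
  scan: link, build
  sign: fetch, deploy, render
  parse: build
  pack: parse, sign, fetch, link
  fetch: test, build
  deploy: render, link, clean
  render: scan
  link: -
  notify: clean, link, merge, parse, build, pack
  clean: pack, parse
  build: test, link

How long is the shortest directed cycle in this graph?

2

For each vertex v, BFS finds the shortest path from v back to v.
The shortest such closed walk is test → build → test, length 2.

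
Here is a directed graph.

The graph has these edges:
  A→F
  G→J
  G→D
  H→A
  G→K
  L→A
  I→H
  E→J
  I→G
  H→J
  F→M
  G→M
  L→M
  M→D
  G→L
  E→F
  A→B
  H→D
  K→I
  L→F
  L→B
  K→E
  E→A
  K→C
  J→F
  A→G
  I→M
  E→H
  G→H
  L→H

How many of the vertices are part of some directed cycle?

7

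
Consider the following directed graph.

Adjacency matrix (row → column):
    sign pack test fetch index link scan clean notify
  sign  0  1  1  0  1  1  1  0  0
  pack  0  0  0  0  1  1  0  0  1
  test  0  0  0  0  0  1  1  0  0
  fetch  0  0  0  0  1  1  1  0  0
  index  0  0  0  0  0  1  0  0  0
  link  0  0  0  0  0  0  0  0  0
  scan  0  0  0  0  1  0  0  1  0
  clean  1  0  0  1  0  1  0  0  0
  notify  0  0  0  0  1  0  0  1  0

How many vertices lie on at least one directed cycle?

A vertex is on a directed cycle iff it belongs to a strongly connected component of size ≥ 2 (or has a self-loop).
The vertices on cycles are {pack, scan, sign, test, clean, fetch, notify} — 7 in total.

7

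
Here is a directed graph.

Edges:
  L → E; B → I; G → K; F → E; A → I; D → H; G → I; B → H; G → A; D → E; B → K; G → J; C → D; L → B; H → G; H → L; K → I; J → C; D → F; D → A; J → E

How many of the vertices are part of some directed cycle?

7

A vertex is on a directed cycle iff it belongs to a strongly connected component of size ≥ 2 (or has a self-loop).
The vertices on cycles are {B, C, D, G, H, J, L} — 7 in total.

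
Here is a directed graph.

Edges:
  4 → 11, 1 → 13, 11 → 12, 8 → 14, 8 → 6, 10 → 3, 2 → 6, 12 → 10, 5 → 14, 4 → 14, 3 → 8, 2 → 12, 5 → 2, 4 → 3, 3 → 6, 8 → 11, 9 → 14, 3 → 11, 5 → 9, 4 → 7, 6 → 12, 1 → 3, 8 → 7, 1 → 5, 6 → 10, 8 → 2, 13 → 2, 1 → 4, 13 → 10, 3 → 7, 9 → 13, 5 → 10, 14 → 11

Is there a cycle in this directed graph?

Yes

DFS with white/gray/black marking, starting from 13:
13 gray
  10 gray
    3 gray
      6 gray
        6→10: 10 is gray → back edge
Back edge found, so a cycle exists: 10 → 3 → 6 → 10.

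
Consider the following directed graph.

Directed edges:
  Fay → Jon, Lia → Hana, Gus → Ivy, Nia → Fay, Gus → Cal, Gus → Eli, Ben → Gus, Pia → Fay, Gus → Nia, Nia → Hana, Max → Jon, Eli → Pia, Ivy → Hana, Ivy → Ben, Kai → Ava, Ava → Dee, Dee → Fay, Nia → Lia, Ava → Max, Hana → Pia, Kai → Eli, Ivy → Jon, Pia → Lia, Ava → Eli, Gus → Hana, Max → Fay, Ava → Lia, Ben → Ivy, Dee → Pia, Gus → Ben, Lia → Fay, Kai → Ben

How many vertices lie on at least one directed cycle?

6

A vertex is on a directed cycle iff it belongs to a strongly connected component of size ≥ 2 (or has a self-loop).
The vertices on cycles are {Ben, Gus, Ivy, Lia, Pia, Hana} — 6 in total.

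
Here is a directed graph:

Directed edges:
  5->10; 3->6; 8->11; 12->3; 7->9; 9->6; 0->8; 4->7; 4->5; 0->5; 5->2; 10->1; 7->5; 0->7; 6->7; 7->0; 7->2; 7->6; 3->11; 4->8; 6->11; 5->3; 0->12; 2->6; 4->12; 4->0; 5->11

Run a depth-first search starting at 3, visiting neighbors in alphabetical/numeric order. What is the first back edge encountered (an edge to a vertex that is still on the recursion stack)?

2->6

DFS from 3 (visiting neighbors in alphabetical/numeric order); mark gray on enter, black on exit:
3 gray
  6 gray
    7 gray
      0 gray
        5 gray
          2 gray
            2→6: 6 is gray → back edge
First back edge: 2 → 6.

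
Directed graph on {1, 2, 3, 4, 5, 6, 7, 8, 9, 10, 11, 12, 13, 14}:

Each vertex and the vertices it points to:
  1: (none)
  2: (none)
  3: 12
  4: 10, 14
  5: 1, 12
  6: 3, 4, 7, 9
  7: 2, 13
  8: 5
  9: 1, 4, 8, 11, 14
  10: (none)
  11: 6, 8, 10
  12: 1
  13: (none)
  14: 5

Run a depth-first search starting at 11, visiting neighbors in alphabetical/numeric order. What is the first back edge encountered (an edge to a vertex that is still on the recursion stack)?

DFS from 11 (visiting neighbors in alphabetical/numeric order); mark gray on enter, black on exit:
11 gray
  6 gray
    3 gray
      12 gray
        1 gray
        1 black
      12 black
    3 black
    4 gray
      10 gray
      10 black
      14 gray
        5 gray
          5→1: 1 black — skip
          5→12: 12 black — skip
        5 black
      14 black
    4 black
    7 gray
      2 gray
      2 black
      13 gray
      13 black
    7 black
    9 gray
      9→1: 1 black — skip
      9→4: 4 black — skip
      8 gray
        8→5: 5 black — skip
      8 black
      9→11: 11 is gray → back edge
First back edge: 9 → 11.

9→11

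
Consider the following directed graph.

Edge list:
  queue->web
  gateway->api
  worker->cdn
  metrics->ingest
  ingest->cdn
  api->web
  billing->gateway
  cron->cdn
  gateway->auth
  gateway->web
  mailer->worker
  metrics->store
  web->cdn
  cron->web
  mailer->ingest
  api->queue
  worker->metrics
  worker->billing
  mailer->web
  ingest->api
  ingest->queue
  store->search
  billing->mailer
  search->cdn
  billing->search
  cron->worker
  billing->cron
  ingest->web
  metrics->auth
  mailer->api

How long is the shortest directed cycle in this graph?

For each vertex v, BFS finds the shortest path from v back to v.
The shortest such closed walk is worker → billing → cron → worker, length 3.

3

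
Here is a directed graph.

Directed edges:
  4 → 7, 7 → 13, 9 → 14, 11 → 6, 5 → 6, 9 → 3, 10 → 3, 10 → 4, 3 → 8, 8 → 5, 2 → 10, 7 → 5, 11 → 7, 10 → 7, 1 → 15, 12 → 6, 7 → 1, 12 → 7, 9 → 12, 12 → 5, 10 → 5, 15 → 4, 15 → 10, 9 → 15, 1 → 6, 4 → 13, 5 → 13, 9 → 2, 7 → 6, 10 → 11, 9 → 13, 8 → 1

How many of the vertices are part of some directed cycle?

A vertex is on a directed cycle iff it belongs to a strongly connected component of size ≥ 2 (or has a self-loop).
The vertices on cycles are {1, 3, 4, 7, 8, 10, 11, 15} — 8 in total.

8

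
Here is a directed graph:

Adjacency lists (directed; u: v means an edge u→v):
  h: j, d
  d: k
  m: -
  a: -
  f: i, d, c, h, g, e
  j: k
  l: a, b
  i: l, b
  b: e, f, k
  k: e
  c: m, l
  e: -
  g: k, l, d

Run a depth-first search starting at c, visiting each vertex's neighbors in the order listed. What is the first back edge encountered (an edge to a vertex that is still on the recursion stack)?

i→l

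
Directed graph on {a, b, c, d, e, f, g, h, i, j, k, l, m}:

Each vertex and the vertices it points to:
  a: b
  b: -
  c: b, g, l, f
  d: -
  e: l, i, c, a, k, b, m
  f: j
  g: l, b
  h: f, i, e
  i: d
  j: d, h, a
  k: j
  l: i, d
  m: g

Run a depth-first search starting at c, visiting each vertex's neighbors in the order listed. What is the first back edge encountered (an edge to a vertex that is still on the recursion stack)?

h->f

DFS from c (visiting each vertex's neighbors in the order listed); mark gray on enter, black on exit:
c gray
  b gray
  b black
  g gray
    l gray
      i gray
        d gray
        d black
      i black
      l→d: d black — skip
    l black
    g→b: b black — skip
  g black
  c→l: l black — skip
  f gray
    j gray
      j→d: d black — skip
      h gray
        h→f: f is gray → back edge
First back edge: h → f.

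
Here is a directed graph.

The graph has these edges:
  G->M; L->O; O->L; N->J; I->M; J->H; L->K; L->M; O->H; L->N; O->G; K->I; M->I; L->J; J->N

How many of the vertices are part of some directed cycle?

A vertex is on a directed cycle iff it belongs to a strongly connected component of size ≥ 2 (or has a self-loop).
The vertices on cycles are {I, J, L, M, N, O} — 6 in total.

6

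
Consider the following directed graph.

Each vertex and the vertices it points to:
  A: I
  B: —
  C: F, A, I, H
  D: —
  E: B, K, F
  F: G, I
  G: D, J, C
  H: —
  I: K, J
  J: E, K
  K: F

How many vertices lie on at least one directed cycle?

8

A vertex is on a directed cycle iff it belongs to a strongly connected component of size ≥ 2 (or has a self-loop).
The vertices on cycles are {A, C, E, F, G, I, J, K} — 8 in total.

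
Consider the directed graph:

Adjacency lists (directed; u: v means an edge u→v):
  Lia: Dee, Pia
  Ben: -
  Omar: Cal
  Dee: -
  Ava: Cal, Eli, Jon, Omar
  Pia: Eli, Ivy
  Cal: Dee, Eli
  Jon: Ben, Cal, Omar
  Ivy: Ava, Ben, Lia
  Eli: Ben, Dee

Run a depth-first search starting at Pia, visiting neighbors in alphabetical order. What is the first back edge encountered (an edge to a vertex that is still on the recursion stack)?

DFS from Pia (visiting neighbors in alphabetical order); mark gray on enter, black on exit:
Pia gray
  Eli gray
    Ben gray
    Ben black
    Dee gray
    Dee black
  Eli black
  Ivy gray
    Ava gray
      Cal gray
        Cal→Dee: Dee black — skip
        Cal→Eli: Eli black — skip
      Cal black
      Ava→Eli: Eli black — skip
      Jon gray
        Jon→Ben: Ben black — skip
        Jon→Cal: Cal black — skip
        Omar gray
          Omar→Cal: Cal black — skip
        Omar black
      Jon black
      Ava→Omar: Omar black — skip
    Ava black
    Ivy→Ben: Ben black — skip
    Lia gray
      Lia→Dee: Dee black — skip
      Lia→Pia: Pia is gray → back edge
First back edge: Lia → Pia.

Lia→Pia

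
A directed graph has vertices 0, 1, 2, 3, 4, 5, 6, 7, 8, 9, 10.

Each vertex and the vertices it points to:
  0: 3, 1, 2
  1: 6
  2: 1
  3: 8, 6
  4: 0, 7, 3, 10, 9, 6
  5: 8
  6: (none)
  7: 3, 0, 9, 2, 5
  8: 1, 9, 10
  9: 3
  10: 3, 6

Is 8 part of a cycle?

Yes

8 is on a cycle iff 8 can reach itself via ≥1 edge.
8 → 9 → 3 → 8 — yes.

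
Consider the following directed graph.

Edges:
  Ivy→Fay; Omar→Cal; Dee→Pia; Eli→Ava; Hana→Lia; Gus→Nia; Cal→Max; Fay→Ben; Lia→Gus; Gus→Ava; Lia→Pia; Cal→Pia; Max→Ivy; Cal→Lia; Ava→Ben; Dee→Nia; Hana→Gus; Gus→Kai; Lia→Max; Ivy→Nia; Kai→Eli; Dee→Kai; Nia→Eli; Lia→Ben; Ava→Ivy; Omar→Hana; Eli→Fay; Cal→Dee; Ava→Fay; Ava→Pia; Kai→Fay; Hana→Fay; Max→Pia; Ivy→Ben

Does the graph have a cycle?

Yes

DFS with white/gray/black marking, starting from Omar:
Omar gray
  Hana gray
    Fay gray
      Ben gray
      Ben black
    Fay black
    Lia gray
      Pia gray
      Pia black
      Gus gray
        Kai gray
          Kai→Fay: Fay black — skip
          Eli gray
            Ava gray
              Ava→Ben: Ben black — skip
              Ava→Fay: Fay black — skip
              Ava→Pia: Pia black — skip
              Ivy gray
                Ivy→Fay: Fay black — skip
                Ivy→Ben: Ben black — skip
                Nia gray
                  Nia→Eli: Eli is gray → back edge
Back edge found, so a cycle exists: Eli → Ava → Ivy → Nia → Eli.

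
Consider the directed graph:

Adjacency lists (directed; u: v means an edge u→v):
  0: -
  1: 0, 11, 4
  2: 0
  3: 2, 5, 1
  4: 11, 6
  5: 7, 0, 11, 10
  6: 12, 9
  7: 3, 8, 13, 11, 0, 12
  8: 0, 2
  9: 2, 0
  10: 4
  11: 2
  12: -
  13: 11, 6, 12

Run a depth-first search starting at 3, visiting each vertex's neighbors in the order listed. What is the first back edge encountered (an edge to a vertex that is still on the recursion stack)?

DFS from 3 (visiting each vertex's neighbors in the order listed); mark gray on enter, black on exit:
3 gray
  2 gray
    0 gray
    0 black
  2 black
  5 gray
    7 gray
      7→3: 3 is gray → back edge
First back edge: 7 → 3.

7→3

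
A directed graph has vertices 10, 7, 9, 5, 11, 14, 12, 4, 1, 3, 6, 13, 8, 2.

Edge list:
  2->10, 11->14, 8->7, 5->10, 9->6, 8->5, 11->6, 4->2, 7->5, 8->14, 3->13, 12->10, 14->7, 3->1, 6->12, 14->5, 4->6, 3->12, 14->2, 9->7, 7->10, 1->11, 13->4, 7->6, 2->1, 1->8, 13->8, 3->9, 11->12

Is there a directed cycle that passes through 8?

Yes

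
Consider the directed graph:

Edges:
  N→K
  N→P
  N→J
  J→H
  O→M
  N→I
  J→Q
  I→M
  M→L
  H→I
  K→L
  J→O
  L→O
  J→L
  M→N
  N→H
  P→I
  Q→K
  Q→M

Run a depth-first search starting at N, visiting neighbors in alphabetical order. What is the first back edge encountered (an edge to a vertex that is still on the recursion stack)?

O→M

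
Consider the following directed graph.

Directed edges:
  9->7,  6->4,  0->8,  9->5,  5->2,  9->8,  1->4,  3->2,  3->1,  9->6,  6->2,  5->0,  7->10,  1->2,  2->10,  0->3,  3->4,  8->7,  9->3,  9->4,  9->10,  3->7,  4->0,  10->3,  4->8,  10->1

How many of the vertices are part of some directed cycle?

A vertex is on a directed cycle iff it belongs to a strongly connected component of size ≥ 2 (or has a self-loop).
The vertices on cycles are {0, 1, 2, 3, 4, 7, 8, 10} — 8 in total.

8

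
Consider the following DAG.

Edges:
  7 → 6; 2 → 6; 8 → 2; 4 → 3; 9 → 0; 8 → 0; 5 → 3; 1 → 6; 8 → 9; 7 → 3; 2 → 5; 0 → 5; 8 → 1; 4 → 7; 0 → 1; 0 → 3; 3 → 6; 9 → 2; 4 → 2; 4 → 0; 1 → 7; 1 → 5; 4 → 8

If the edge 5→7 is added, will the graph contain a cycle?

Adding 5→7 creates a cycle iff 7 can already reach 5.
Explore from 7: no path reaches 5. The graph stays acyclic.

No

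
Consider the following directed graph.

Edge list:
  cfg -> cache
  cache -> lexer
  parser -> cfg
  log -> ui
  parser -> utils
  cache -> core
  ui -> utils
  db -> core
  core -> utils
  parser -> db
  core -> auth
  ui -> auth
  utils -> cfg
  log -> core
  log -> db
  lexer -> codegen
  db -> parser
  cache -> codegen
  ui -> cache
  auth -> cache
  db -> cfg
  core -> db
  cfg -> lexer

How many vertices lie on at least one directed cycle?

A vertex is on a directed cycle iff it belongs to a strongly connected component of size ≥ 2 (or has a self-loop).
The vertices on cycles are {db, cfg, auth, core, cache, utils, parser} — 7 in total.

7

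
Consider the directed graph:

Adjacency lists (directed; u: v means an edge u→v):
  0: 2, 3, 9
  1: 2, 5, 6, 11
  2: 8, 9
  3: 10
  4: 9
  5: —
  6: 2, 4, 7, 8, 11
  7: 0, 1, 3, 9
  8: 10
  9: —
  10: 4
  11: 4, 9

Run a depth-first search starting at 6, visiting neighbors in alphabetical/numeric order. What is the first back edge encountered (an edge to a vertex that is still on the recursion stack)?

DFS from 6 (visiting neighbors in alphabetical/numeric order); mark gray on enter, black on exit:
6 gray
  2 gray
    8 gray
      10 gray
        4 gray
          9 gray
          9 black
        4 black
      10 black
    8 black
    2→9: 9 black — skip
  2 black
  6→4: 4 black — skip
  7 gray
    0 gray
      0→2: 2 black — skip
      3 gray
        3→10: 10 black — skip
      3 black
      0→9: 9 black — skip
    0 black
    1 gray
      1→2: 2 black — skip
      5 gray
      5 black
      1→6: 6 is gray → back edge
First back edge: 1 → 6.

1→6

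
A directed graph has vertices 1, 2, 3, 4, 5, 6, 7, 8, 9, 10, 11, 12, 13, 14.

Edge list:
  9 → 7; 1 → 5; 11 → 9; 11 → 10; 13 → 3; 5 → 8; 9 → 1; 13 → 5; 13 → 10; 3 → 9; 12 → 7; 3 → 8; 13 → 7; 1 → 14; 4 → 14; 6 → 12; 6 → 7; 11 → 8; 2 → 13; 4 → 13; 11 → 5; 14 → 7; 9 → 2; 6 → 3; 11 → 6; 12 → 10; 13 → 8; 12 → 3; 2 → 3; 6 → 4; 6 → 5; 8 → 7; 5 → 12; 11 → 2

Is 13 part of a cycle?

Yes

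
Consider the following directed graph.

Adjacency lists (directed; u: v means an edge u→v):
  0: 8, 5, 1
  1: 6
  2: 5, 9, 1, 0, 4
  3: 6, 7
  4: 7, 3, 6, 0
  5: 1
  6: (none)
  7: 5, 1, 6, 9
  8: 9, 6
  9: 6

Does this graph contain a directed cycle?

No

DFS with white/gray/black marking, starting from 6:
6 gray
6 black
0 gray
  8 gray
    9 gray
      9→6: 6 black — skip
    9 black
    8→6: 6 black — skip
  8 black
  5 gray
    1 gray
      1→6: 6 black — skip
    1 black
  5 black
  0→1: 1 black — skip
0 black
2 gray
  2→5: 5 black — skip
  2→9: 9 black — skip
  2→1: 1 black — skip
  2→0: 0 black — skip
  4 gray
    7 gray
      7→5: 5 black — skip
      7→1: 1 black — skip
      7→6: 6 black — skip
      7→9: 9 black — skip
    7 black
    3 gray
      3→6: 6 black — skip
      3→7: 7 black — skip
    3 black
    4→6: 6 black — skip
    4→0: 0 black — skip
  4 black
2 black
Every edge goes to a white or black vertex — no back edge, so the graph is acyclic.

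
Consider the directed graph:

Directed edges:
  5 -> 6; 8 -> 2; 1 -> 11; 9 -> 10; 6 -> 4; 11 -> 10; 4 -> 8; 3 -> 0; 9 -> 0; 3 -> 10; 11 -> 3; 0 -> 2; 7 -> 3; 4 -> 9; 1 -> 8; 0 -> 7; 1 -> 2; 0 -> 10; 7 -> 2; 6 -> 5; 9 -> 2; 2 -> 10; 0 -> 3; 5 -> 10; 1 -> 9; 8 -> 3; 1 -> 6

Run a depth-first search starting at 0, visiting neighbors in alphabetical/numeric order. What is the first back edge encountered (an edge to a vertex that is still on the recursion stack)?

DFS from 0 (visiting neighbors in alphabetical/numeric order); mark gray on enter, black on exit:
0 gray
  2 gray
    10 gray
    10 black
  2 black
  3 gray
    3→0: 0 is gray → back edge
First back edge: 3 → 0.

3->0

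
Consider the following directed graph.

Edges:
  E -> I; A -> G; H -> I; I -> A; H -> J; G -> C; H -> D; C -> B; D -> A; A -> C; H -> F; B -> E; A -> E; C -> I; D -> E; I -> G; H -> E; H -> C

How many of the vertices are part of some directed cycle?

A vertex is on a directed cycle iff it belongs to a strongly connected component of size ≥ 2 (or has a self-loop).
The vertices on cycles are {A, B, C, E, G, I} — 6 in total.

6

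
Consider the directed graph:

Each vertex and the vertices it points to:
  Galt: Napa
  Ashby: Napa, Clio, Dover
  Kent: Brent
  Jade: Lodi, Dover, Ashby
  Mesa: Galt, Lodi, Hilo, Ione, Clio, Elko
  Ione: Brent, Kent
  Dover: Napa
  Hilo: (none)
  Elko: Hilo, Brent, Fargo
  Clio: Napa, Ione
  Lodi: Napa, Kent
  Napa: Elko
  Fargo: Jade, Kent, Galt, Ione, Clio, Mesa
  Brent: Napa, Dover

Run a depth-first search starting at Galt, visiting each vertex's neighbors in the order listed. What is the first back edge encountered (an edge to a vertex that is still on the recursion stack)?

DFS from Galt (visiting each vertex's neighbors in the order listed); mark gray on enter, black on exit:
Galt gray
  Napa gray
    Elko gray
      Hilo gray
      Hilo black
      Brent gray
        Brent→Napa: Napa is gray → back edge
First back edge: Brent → Napa.

Brent→Napa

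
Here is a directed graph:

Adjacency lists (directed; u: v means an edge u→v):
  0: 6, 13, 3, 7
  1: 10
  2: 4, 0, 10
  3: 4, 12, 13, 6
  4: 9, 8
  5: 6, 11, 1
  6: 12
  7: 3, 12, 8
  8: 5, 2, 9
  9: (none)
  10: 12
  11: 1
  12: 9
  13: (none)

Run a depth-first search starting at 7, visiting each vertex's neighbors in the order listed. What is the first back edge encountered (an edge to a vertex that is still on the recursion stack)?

DFS from 7 (visiting each vertex's neighbors in the order listed); mark gray on enter, black on exit:
7 gray
  3 gray
    4 gray
      9 gray
      9 black
      8 gray
        5 gray
          6 gray
            12 gray
              12→9: 9 black — skip
            12 black
          6 black
          11 gray
            1 gray
              10 gray
                10→12: 12 black — skip
              10 black
            1 black
          11 black
          5→1: 1 black — skip
        5 black
        2 gray
          2→4: 4 is gray → back edge
First back edge: 2 → 4.

2->4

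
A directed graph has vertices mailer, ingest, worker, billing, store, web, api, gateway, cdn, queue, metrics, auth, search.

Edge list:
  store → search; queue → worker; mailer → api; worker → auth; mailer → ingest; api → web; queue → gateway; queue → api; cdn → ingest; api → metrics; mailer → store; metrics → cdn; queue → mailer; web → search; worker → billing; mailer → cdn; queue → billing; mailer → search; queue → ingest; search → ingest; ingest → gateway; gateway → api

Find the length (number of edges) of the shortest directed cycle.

5

For each vertex v, BFS finds the shortest path from v back to v.
The shortest such closed walk is gateway → api → web → search → ingest → gateway, length 5.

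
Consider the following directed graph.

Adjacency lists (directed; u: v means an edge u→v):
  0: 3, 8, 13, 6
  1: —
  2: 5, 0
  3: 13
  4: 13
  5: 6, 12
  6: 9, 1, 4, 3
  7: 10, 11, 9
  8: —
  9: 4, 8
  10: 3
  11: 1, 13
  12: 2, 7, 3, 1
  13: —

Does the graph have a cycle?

Yes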